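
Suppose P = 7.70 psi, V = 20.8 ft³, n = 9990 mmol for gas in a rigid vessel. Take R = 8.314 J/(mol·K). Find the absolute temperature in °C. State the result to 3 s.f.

103 °C

Rearranging: T = PV/(nR).
P = 7.70 psi = 53090 Pa; V = 20.8 ft³ = 0.5890 m³; n = 9990 mmol = 9.990 mol; R = 8.314 J/(mol·K).
T = 376.5 K
376.5 K − 273.15 = 103.3 °C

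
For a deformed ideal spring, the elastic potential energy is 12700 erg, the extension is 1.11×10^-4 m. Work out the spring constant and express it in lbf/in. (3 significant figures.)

Solving U = ½k·x² for k: k = 2U/x².
U = 12700 erg = 0.001270 J; x = 1.11×10^-4 m.
k = 2.062×10^5 N/m
2.062×10^5 N/m × (1 lbf/in / 175.1 N/m) = 1177 lbf/in

1180 lbf/in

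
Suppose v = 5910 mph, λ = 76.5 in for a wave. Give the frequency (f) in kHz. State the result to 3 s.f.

1.36 kHz

Rearranging: f = v/λ.
v = 5910 mph = 2642 m/s; λ = 76.5 in = 1.943 m.
f = 1360 Hz
1360 Hz × (1 kHz / 1000 Hz) = 1.360 kHz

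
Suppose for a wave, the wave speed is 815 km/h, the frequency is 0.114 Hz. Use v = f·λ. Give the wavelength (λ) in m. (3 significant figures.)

Rearranging v = f·λ for λ: λ = v/f.
v = 815 km/h = 226.4 m/s; f = 0.114 Hz.
λ = 1986 m

1990 m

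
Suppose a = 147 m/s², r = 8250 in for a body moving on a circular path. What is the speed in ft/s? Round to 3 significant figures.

576 ft/s

Rearranging a = v²/r for v: v = √(a·r).
a = 147 m/s²; r = 8250 in = 209.5 m.
v = 175.5 m/s
175.5 m/s × (1 ft/s / 0.3048 m/s) = 575.8 ft/s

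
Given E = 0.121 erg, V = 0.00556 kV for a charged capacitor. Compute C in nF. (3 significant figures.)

0.783 nF

Rearranging E = ½C·V² for C: C = 2E/V².
E = 0.121 erg = 1.210×10^-8 J; V = 0.00556 kV = 5.560 V.
C = 7.828×10^-10 F
7.828×10^-10 F × (1 nF / 1.000×10^-9 F) = 0.7828 nF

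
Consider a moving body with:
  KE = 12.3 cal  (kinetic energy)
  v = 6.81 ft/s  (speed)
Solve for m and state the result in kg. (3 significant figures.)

23.9 kg

Rearranging KE = ½mv² for m: m = 2·KE/v².
KE = 12.3 cal = 51.46 J; v = 6.81 ft/s = 2.076 m/s.
m = 23.89 kg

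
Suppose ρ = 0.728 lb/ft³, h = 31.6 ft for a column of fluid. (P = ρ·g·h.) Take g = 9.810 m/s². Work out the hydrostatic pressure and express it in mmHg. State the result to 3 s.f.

Directly: P = ρgh.
ρ = 0.728 lb/ft³ = 11.66 kg/m³; h = 31.6 ft = 9.632 m; g = 9.810 m/s².
P = 1102 Pa
1102 Pa × (1 mmHg / 133.3 Pa) = 8.265 mmHg

8.26 mmHg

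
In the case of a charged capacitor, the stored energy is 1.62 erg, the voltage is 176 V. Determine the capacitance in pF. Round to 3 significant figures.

Rearranging E = ½C·V² for C: C = 2E/V².
E = 1.62 erg = 1.620×10^-7 J; V = 176 V.
C = 1.046×10^-11 F
1.046×10^-11 F × (1 pF / 1.000×10^-12 F) = 10.46 pF

10.5 pF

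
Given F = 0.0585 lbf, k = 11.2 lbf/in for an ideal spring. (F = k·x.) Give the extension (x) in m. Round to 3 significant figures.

1.33×10^-4 m

Solving F = k·x for x: x = F/k.
F = 0.0585 lbf = 0.2602 N; k = 11.2 lbf/in = 1961 N/m.
x = 1.327×10^-4 m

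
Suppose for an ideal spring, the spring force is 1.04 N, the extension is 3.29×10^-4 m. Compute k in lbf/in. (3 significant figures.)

18.1 lbf/in

Rearranging F = k·x for k: k = F/x.
F = 1.04 N; x = 3.29×10^-4 m.
k = 3161 N/m
3161 N/m × (1 lbf/in / 175.1 N/m) = 18.05 lbf/in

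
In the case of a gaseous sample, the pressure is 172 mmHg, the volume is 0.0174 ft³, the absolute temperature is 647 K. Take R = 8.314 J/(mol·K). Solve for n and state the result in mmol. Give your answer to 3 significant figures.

2.10 mmol

From the ideal-gas law: n = PV/(RT).
P = 172 mmHg = 22931 Pa; V = 0.0174 ft³ = 4.927×10^-4 m³; T = 647 K; R = 8.314 J/(mol·K).
n = 0.002100 mol
0.002100 mol × (1 mmol / 0.001000 mol) = 2.100 mmol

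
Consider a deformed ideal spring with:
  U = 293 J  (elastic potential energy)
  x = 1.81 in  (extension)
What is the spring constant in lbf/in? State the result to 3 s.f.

1580 lbf/in

Rearranging: k = 2U/x².
U = 293 J; x = 1.81 in = 0.04597 m.
k = 2.773×10^5 N/m
2.773×10^5 N/m × (1 lbf/in / 175.1 N/m) = 1583 lbf/in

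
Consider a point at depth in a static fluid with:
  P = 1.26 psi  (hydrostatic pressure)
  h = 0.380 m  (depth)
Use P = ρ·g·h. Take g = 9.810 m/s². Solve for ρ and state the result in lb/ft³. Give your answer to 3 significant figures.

Rearranging: ρ = P/(g·h).
P = 1.26 psi = 8687 Pa; h = 0.380 m; g = 9.810 m/s².
ρ = 2330 kg/m³
2330 kg/m³ × (1 lb/ft³ / 16.02 kg/m³) = 145.5 lb/ft³

145 lb/ft³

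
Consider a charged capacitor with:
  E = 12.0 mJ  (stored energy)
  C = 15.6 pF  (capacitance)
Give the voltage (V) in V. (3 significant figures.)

Solving E = ½C·V² for V: V = √(2E/C).
E = 12.0 mJ = 0.01200 J; C = 15.6 pF = 1.560×10^-11 F.
V = 39223 V

39200 V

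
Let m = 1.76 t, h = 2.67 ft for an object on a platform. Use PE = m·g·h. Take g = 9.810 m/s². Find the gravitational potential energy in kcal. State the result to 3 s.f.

3.36 kcal

PE is given directly by: PE = mgh.
m = 1.76 t = 1760 kg; h = 2.67 ft = 0.8138 m; g = 9.810 m/s².
PE = 14051 J
14051 J × (1 kcal / 4184 J) = 3.358 kcal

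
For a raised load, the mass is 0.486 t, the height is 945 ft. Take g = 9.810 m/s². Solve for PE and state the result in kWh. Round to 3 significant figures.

0.381 kWh

Directly: PE = mgh.
m = 0.486 t = 486.0 kg; h = 945 ft = 288.0 m; g = 9.810 m/s².
PE = 1.373×10^6 J  (the unit combination reduces to kg·m²/s² = J)
1.373×10^6 J × (1 kWh / 3.600×10^6 J) = 0.3815 kWh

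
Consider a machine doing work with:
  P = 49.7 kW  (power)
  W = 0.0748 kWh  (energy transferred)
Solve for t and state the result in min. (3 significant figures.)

Rearranging P = W/t for t: t = W/P.
P = 49.7 kW = 49700 W; W = 0.0748 kWh = 2.693×10^5 J.
t = 5.418 s
5.418 s × (1 min / 60.00 s) = 0.09030 min

0.0903 min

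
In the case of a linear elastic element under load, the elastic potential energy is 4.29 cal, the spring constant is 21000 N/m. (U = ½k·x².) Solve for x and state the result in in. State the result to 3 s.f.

Rearranging U = ½k·x² for x: x = √(2U/k).
U = 4.29 cal = 17.95 J; k = 21000 N/m.
x = 0.04135 m
0.04135 m × (1 in / 0.02540 m) = 1.628 in

1.63 in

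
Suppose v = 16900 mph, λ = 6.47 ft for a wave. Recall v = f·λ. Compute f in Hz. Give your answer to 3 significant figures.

Rearranging: f = v/λ.
v = 16900 mph = 7555 m/s; λ = 6.47 ft = 1.972 m.
f = 3831 Hz

3830 Hz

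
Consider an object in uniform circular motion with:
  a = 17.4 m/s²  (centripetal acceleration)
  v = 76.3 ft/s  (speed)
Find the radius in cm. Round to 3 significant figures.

Solving a = v²/r for r: r = v²/a.
a = 17.4 m/s²; v = 76.3 ft/s = 23.26 m/s.
r = 31.08 m
31.08 m × (1 cm / 0.01000 m) = 3108 cm

3110 cm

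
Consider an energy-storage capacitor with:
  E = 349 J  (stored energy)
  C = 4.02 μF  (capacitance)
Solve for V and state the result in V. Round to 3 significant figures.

Rearranging: V = √(2E/C).
E = 349 J; C = 4.02 μF = 4.020×10^-6 F.
V = 13177 V

13200 V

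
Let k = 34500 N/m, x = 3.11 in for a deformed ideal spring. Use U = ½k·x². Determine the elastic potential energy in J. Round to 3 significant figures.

108 J

Directly: U = ½kx².
k = 34500 N/m; x = 3.11 in = 0.07899 m.
U = 107.6 J  (the unit combination reduces to kg·m²/s² = J)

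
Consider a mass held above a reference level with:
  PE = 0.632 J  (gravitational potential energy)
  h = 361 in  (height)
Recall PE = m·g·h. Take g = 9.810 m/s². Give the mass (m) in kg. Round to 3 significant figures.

Rearranging PE = m·g·h for m: m = PE/(g·h).
PE = 0.632 J; h = 361 in = 9.169 m; g = 9.810 m/s².
m = 0.007026 kg

0.00703 kg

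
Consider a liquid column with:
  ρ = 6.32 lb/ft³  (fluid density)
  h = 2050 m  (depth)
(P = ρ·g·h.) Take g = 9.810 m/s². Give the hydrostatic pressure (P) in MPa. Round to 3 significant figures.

2.04 MPa

P is given directly by: P = ρgh.
ρ = 6.32 lb/ft³ = 101.2 kg/m³; h = 2050 m; g = 9.810 m/s².
P = 2.036×10^6 Pa
2.036×10^6 Pa × (1 MPa / 1.000×10^6 Pa) = 2.036 MPa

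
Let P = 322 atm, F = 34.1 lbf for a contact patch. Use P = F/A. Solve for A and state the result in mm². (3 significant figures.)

Rearranging: A = F/P.
P = 322 atm = 3.263×10^7 Pa; F = 34.1 lbf = 151.7 N.
A = 4.649×10^-6 m²
4.649×10^-6 m² × (1 mm² / 1.000×10^-6 m²) = 4.649 mm²

4.65 mm²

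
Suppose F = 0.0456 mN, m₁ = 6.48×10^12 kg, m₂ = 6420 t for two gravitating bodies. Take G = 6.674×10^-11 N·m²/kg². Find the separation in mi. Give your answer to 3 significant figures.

4850 mi

Rearranging F = G·m₁·m₂/r² for r: r = √(G·m₁m₂/F).
F = 0.0456 mN = 4.560×10^-5 N; m₁ = 6.48×10^12 kg; m₂ = 6420 t = 6.420×10^6 kg; G = 6.674×10^-11 N·m²/kg².
r = 7.803×10^6 m
7.803×10^6 m × (1 mi / 1609 m) = 4849 mi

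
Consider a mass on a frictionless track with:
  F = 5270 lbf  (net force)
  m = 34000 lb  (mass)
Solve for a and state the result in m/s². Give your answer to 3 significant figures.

1.52 m/s²

From Newton's second law: a = F/m.
F = 5270 lbf = 23442 N; m = 34000 lb = 15422 kg.
a = 1.520 m/s²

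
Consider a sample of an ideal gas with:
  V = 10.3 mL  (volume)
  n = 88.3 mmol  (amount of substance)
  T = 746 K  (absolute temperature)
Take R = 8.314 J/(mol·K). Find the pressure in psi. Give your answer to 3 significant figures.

7710 psi

Directly: P = nRT/V.
V = 10.3 mL = 1.030×10^-5 m³; n = 88.3 mmol = 0.08830 mol; T = 746 K; R = 8.314 J/(mol·K).
P = 5.317×10^7 Pa  (the unit combination reduces to kg/(m·s²) = Pa)
5.317×10^7 Pa × (1 psi / 6895 Pa) = 7712 psi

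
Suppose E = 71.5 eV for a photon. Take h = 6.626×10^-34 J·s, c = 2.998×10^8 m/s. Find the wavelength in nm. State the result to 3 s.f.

Solving E = h·c/λ for λ: λ = hc/E.
E = 71.5 eV = 1.146×10^-17 J; h = 6.626×10^-34 J·s; c = 2.998×10^8 m/s.
λ = 1.734×10^-8 m
1.734×10^-8 m × (1 nm / 1.000×10^-9 m) = 17.34 nm

17.3 nm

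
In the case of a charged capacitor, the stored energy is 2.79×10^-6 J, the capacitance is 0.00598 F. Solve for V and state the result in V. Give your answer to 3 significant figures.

0.0305 V

Rearranging E = ½C·V² for V: V = √(2E/C).
E = 2.79×10^-6 J; C = 0.00598 F.
V = 0.03055 V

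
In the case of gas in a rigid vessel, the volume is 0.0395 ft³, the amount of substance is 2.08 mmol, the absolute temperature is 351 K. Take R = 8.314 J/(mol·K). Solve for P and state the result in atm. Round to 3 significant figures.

From the ideal-gas law: P = nRT/V.
V = 0.0395 ft³ = 0.001119 m³; n = 2.08 mmol = 0.002080 mol; T = 351 K; R = 8.314 J/(mol·K).
P = 5427 Pa  (the unit combination reduces to kg/(m·s²) = Pa)
5427 Pa × (1 atm / 1.013×10^5 Pa) = 0.05356 atm

0.0536 atm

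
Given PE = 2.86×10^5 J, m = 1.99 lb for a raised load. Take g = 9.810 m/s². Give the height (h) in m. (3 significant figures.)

Rearranging: h = PE/(m·g).
PE = 2.86×10^5 J; m = 1.99 lb = 0.9026 kg; g = 9.810 m/s².
h = 32298 m

32300 m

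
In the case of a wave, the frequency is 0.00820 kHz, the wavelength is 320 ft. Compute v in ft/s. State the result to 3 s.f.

2620 ft/s

Directly: v = fλ.
f = 0.00820 kHz = 8.200 Hz; λ = 320 ft = 97.54 m.
v = 799.8 m/s
799.8 m/s × (1 ft/s / 0.3048 m/s) = 2624 ft/s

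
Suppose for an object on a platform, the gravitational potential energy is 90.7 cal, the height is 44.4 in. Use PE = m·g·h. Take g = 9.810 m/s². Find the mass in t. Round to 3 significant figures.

0.0343 t

Rearranging: m = PE/(g·h).
PE = 90.7 cal = 379.5 J; h = 44.4 in = 1.128 m; g = 9.810 m/s².
m = 34.30 kg
34.30 kg × (1 t / 1000 kg) = 0.03430 t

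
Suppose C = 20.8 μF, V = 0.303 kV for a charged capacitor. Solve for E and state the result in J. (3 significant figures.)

Directly: E = ½CV².
C = 20.8 μF = 2.080×10^-5 F; V = 0.303 kV = 303.0 V.
E = 0.9548 J

0.955 J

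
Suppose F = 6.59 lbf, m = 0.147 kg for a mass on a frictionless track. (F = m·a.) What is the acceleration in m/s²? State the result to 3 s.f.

Rearranging: a = F/m.
F = 6.59 lbf = 29.31 N; m = 0.147 kg.
a = 199.4 m/s²

199 m/s²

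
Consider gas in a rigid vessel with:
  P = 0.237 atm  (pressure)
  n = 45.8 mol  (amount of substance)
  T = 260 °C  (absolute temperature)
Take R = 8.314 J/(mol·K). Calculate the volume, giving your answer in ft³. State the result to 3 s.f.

299 ft³

Rearranging PV = nRT for V: V = nRT/P.
P = 0.237 atm = 24014 Pa; n = 45.8 mol; T = 260 °C = 533.1 K; R = 8.314 J/(mol·K).
V = 8.454 m³
8.454 m³ × (1 ft³ / 0.02832 m³) = 298.5 ft³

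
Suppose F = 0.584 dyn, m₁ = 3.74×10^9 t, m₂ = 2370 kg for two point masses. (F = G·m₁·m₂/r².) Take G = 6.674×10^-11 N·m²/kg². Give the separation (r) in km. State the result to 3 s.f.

Rearranging: r = √(G·m₁m₂/F).
F = 0.584 dyn = 5.840×10^-6 N; m₁ = 3.74×10^9 t = 3.740×10^12 kg; m₂ = 2370 kg; G = 6.674×10^-11 N·m²/kg².
r = 3.183×10^5 m
3.183×10^5 m × (1 km / 1000 m) = 318.3 km

318 km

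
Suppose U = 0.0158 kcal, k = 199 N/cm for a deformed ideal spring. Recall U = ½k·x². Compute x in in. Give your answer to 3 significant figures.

Rearranging U = ½k·x² for x: x = √(2U/k).
U = 0.0158 kcal = 66.11 J; k = 199 N/cm = 19900 N/m.
x = 0.08151 m
0.08151 m × (1 in / 0.02540 m) = 3.209 in

3.21 in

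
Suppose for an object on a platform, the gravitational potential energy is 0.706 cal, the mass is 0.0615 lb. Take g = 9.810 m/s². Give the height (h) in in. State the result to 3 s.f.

425 in

Solving PE = m·g·h for h: h = PE/(m·g).
PE = 0.706 cal = 2.954 J; m = 0.0615 lb = 0.02790 kg; g = 9.810 m/s².
h = 10.79 m
10.79 m × (1 in / 0.02540 m) = 425.0 in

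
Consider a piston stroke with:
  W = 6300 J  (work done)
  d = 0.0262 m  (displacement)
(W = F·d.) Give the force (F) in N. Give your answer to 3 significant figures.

2.40×10^5 N

Solving W = F·d for F: F = W/d.
W = 6300 J; d = 0.0262 m.
F = 2.405×10^5 N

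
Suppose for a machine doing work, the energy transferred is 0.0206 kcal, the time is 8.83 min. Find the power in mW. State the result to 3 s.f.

163 mW

Directly: P = W/t.
W = 0.0206 kcal = 86.19 J; t = 8.83 min = 529.8 s.
P = 0.1627 W  (the unit combination reduces to kg·m²/s³ = W)
0.1627 W × (1 mW / 0.001000 W) = 162.7 mW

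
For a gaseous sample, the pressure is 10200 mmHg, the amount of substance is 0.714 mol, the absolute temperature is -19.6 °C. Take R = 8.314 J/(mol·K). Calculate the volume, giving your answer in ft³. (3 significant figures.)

0.0391 ft³

Solving PV = nRT for V: V = nRT/P.
P = 10200 mmHg = 1.360×10^6 Pa; n = 0.714 mol; T = -19.6 °C = 253.5 K; R = 8.314 J/(mol·K).
V = 0.001107 m³
0.001107 m³ × (1 ft³ / 0.02832 m³) = 0.03909 ft³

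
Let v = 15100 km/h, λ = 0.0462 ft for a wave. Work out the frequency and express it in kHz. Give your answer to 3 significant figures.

Solving v = f·λ for f: f = v/λ.
v = 15100 km/h = 4194 m/s; λ = 0.0462 ft = 0.01408 m.
f = 2.979×10^5 Hz
2.979×10^5 Hz × (1 kHz / 1000 Hz) = 297.9 kHz

298 kHz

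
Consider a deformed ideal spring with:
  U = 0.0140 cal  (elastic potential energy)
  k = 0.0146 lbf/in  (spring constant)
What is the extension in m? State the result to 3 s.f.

Rearranging: x = √(2U/k).
U = 0.0140 cal = 0.05858 J; k = 0.0146 lbf/in = 2.557 N/m.
x = 0.2141 m

0.214 m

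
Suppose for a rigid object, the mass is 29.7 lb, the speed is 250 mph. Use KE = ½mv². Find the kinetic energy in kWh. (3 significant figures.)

Directly: KE = ½mv².
m = 29.7 lb = 13.47 kg; v = 250 mph = 111.8 m/s.
KE = 84133 J  (the unit combination reduces to kg·m²/s² = J)
84133 J × (1 kWh / 3.600×10^6 J) = 0.02337 kWh

0.0234 kWh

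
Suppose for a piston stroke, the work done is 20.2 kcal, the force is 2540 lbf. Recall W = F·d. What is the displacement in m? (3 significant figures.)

Rearranging: d = W/F.
W = 20.2 kcal = 84517 J; F = 2540 lbf = 11298 N.
d = 7.480 m

7.48 m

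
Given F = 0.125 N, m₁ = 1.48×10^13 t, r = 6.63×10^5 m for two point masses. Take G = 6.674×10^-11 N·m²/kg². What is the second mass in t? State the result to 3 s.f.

Solving F = G·m₁·m₂/r² for m₂: m₂ = F·r²/(G·m₁).
F = 0.125 N; m₁ = 1.48×10^13 t = 1.480×10^16 kg; r = 6.63×10^5 m; G = 6.674×10^-11 N·m²/kg².
m₂ = 55627 kg
55627 kg × (1 t / 1000 kg) = 55.63 t

55.6 t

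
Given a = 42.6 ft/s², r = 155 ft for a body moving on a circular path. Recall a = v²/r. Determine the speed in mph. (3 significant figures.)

Rearranging: v = √(a·r).
a = 42.6 ft/s² = 12.98 m/s²; r = 155 ft = 47.24 m.
v = 24.77 m/s
24.77 m/s × (1 mph / 0.4470 m/s) = 55.40 mph

55.4 mph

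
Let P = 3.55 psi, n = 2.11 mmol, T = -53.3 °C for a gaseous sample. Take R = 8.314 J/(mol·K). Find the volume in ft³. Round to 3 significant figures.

From the ideal-gas law: V = nRT/P.
P = 3.55 psi = 24476 Pa; n = 2.11 mmol = 0.002110 mol; T = -53.3 °C = 219.8 K; R = 8.314 J/(mol·K).
V = 1.576×10^-4 m³
1.576×10^-4 m³ × (1 ft³ / 0.02832 m³) = 0.005565 ft³

0.00556 ft³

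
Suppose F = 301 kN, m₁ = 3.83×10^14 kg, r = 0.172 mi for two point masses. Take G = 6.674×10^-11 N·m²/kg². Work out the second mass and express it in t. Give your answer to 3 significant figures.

902 t

From Newton's law of gravitation: m₂ = F·r²/(G·m₁).
F = 301 kN = 3.010×10^5 N; m₁ = 3.83×10^14 kg; r = 0.172 mi = 276.8 m; G = 6.674×10^-11 N·m²/kg².
m₂ = 9.023×10^5 kg
9.023×10^5 kg × (1 t / 1000 kg) = 902.3 t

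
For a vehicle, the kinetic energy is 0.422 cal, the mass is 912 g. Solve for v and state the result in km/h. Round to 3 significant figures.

Rearranging: v = √(2·KE/m).
KE = 0.422 cal = 1.766 J; m = 912 g = 0.9120 kg.
v = 1.968 m/s
1.968 m/s × (1 km/h / 0.2778 m/s) = 7.084 km/h

7.08 km/h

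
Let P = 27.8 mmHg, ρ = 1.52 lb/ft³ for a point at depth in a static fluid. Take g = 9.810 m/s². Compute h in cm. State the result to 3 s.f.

Rearranging: h = P/(ρ·g).
P = 27.8 mmHg = 3706 Pa; ρ = 1.52 lb/ft³ = 24.35 kg/m³; g = 9.810 m/s².
h = 15.52 m
15.52 m × (1 cm / 0.01000 m) = 1552 cm

1550 cm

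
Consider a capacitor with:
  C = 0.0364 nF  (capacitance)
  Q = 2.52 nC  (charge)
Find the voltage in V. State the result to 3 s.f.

Rearranging: V = Q/C.
C = 0.0364 nF = 3.640×10^-11 F; Q = 2.52 nC = 2.520×10^-9 C.
V = 69.23 V

69.2 V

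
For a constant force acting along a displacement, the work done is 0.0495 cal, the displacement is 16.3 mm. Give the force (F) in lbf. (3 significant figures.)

Solving W = F·d for F: F = W/d.
W = 0.0495 cal = 0.2071 J; d = 16.3 mm = 0.01630 m.
F = 12.71 N  (the unit combination reduces to kg·m/s² = N)
12.71 N × (1 lbf / 4.448 N) = 2.856 lbf

2.86 lbf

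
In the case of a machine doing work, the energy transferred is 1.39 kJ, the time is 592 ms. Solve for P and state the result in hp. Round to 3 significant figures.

P is given directly by: P = W/t.
W = 1.39 kJ = 1390 J; t = 592 ms = 0.5920 s.
P = 2348 W
2348 W × (1 hp / 745.7 W) = 3.149 hp

3.15 hp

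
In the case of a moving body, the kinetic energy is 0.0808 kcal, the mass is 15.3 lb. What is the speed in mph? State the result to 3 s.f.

22.1 mph

Rearranging: v = √(2·KE/m).
KE = 0.0808 kcal = 338.1 J; m = 15.3 lb = 6.940 kg.
v = 9.870 m/s
9.870 m/s × (1 mph / 0.4470 m/s) = 22.08 mph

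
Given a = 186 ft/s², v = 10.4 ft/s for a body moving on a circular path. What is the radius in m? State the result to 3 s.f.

Rearranging: r = v²/a.
a = 186 ft/s² = 56.69 m/s²; v = 10.4 ft/s = 3.170 m/s.
r = 0.1772 m

0.177 m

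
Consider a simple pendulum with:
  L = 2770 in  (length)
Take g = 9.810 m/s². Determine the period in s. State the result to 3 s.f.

16.8 s

T is given directly by: T = 2π√(L/g).
L = 2770 in = 70.36 m; g = 9.810 m/s².
T = 16.83 s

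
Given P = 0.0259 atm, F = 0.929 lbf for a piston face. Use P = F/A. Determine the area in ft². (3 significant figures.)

0.0169 ft²

Rearranging P = F/A for A: A = F/P.
P = 0.0259 atm = 2624 Pa; F = 0.929 lbf = 4.132 N.
A = 0.001575 m²
0.001575 m² × (1 ft² / 0.09290 m²) = 0.01695 ft²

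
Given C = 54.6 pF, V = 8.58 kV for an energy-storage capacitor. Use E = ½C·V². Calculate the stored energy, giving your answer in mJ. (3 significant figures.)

Directly: E = ½CV².
C = 54.6 pF = 5.460×10^-11 F; V = 8.58 kV = 8580 V.
E = 0.002010 J  (the unit combination reduces to kg·m²/s² = J)
0.002010 J × (1 mJ / 0.001000 J) = 2.010 mJ

2.01 mJ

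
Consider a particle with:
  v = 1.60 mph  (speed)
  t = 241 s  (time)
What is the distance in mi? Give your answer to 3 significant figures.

0.107 mi

Rearranging: d = v·t.
v = 1.60 mph = 0.7153 m/s; t = 241 s.
d = 172.4 m
172.4 m × (1 mi / 1609 m) = 0.1071 mi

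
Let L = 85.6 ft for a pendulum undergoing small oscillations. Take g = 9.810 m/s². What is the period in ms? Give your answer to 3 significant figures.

T is given directly by: T = 2π√(L/g).
L = 85.6 ft = 26.09 m; g = 9.810 m/s².
T = 10.25 s
10.25 s × (1 ms / 0.001000 s) = 10247 ms

10200 ms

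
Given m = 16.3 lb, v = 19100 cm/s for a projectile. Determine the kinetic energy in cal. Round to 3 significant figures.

32200 cal

KE is given directly by: KE = ½mv².
m = 16.3 lb = 7.394 kg; v = 19100 cm/s = 191.0 m/s.
KE = 1.349×10^5 J
1.349×10^5 J × (1 cal / 4.184 J) = 32233 cal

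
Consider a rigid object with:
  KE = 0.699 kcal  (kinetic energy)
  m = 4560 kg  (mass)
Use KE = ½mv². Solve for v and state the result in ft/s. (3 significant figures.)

3.72 ft/s

Rearranging KE = ½mv² for v: v = √(2·KE/m).
KE = 0.699 kcal = 2925 J; m = 4560 kg.
v = 1.133 m/s
1.133 m/s × (1 ft/s / 0.3048 m/s) = 3.716 ft/s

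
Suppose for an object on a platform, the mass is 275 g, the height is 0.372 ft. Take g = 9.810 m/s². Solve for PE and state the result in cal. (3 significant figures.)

0.0731 cal

PE is given directly by: PE = mgh.
m = 275 g = 0.2750 kg; h = 0.372 ft = 0.1134 m; g = 9.810 m/s².
PE = 0.3059 J
0.3059 J × (1 cal / 4.184 J) = 0.07311 cal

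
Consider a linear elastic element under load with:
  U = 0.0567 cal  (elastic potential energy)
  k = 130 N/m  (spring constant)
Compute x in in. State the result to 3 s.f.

Rearranging U = ½k·x² for x: x = √(2U/k).
U = 0.0567 cal = 0.2372 J; k = 130 N/m.
x = 0.06041 m
0.06041 m × (1 in / 0.02540 m) = 2.378 in

2.38 in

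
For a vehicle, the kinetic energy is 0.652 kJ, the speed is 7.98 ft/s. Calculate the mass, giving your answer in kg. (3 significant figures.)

Rearranging: m = 2·KE/v².
KE = 0.652 kJ = 652.0 J; v = 7.98 ft/s = 2.432 m/s.
m = 220.4 kg

220 kg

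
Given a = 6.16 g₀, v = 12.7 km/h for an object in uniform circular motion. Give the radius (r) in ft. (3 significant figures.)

0.676 ft

Solving a = v²/r for r: r = v²/a.
a = 6.16 g₀ = 60.41 m/s²; v = 12.7 km/h = 3.528 m/s.
r = 0.2060 m
0.2060 m × (1 ft / 0.3048 m) = 0.6759 ft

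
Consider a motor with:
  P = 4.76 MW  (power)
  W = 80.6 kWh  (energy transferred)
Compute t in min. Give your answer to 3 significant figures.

1.02 min

Solving P = W/t for t: t = W/P.
P = 4.76 MW = 4.760×10^6 W; W = 80.6 kWh = 2.902×10^8 J.
t = 60.96 s
60.96 s × (1 min / 60.00 s) = 1.016 min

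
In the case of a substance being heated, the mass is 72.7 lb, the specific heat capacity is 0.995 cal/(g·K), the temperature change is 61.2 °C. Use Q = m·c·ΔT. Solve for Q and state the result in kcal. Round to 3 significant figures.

Q is given directly by: Q = mcΔT.
m = 72.7 lb = 32.98 kg; c = 0.995 cal/(g·K) = 4163 J/(kg·K); ΔT = 61.2 °C = 61.20 K.
Q = 8.402×10^6 J
8.402×10^6 J × (1 kcal / 4184 J) = 2008 kcal

2010 kcal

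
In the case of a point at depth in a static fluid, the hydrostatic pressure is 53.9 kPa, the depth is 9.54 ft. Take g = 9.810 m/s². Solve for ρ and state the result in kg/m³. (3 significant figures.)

Rearranging: ρ = P/(g·h).
P = 53.9 kPa = 53900 Pa; h = 9.54 ft = 2.908 m; g = 9.810 m/s².
ρ = 1890 kg/m³

1890 kg/m³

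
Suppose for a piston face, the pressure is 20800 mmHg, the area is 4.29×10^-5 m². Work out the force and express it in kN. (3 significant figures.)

0.119 kN

Rearranging P = F/A for F: F = P·A.
P = 20800 mmHg = 2.773×10^6 Pa; A = 4.29×10^-5 m².
F = 119.0 N  (the unit combination reduces to kg·m/s² = N)
119.0 N × (1 kN / 1000 N) = 0.1190 kN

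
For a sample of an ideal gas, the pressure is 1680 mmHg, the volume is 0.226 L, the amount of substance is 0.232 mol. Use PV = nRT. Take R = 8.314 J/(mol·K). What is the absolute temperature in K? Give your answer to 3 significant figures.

26.2 K

Rearranging PV = nRT for T: T = PV/(nR).
P = 1680 mmHg = 2.240×10^5 Pa; V = 0.226 L = 2.260×10^-4 m³; n = 0.232 mol; R = 8.314 J/(mol·K).
T = 26.24 K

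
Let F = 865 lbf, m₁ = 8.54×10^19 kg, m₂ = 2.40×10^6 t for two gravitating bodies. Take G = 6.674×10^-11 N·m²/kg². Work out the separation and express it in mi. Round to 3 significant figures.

Rearranging: r = √(G·m₁m₂/F).
F = 865 lbf = 3848 N; m₁ = 8.54×10^19 kg; m₂ = 2.40×10^6 t = 2.400×10^9 kg; G = 6.674×10^-11 N·m²/kg².
r = 5.962×10^7 m
5.962×10^7 m × (1 mi / 1609 m) = 37049 mi

37000 mi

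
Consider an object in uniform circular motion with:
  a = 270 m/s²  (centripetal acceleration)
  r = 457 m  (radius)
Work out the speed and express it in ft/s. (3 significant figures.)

1150 ft/s

Rearranging a = v²/r for v: v = √(a·r).
a = 270 m/s²; r = 457 m.
v = 351.3 m/s
351.3 m/s × (1 ft/s / 0.3048 m/s) = 1152 ft/s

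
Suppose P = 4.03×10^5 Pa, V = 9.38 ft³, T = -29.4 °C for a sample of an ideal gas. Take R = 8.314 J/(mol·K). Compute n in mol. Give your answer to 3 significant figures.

From the ideal-gas law: n = PV/(RT).
P = 4.03×10^5 Pa; V = 9.38 ft³ = 0.2656 m³; T = -29.4 °C = 243.7 K; R = 8.314 J/(mol·K).
n = 52.82 mol

52.8 mol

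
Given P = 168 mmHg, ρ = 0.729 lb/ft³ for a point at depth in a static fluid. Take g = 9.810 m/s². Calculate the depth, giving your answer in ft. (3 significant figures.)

Solving P = ρ·g·h for h: h = P/(ρ·g).
P = 168 mmHg = 22398 Pa; ρ = 0.729 lb/ft³ = 11.68 kg/m³; g = 9.810 m/s².
h = 195.5 m
195.5 m × (1 ft / 0.3048 m) = 641.5 ft

641 ft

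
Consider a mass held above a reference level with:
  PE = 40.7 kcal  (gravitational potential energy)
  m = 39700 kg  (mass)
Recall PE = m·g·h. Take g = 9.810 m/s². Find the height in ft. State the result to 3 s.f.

1.43 ft

Rearranging: h = PE/(m·g).
PE = 40.7 kcal = 1.703×10^5 J; m = 39700 kg; g = 9.810 m/s².
h = 0.4372 m
0.4372 m × (1 ft / 0.3048 m) = 1.435 ft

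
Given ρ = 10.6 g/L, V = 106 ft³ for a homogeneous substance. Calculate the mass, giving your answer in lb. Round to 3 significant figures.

70.1 lb

Rearranging: m = ρV.
ρ = 10.6 g/L = 10.60 kg/m³; V = 106 ft³ = 3.002 m³.
m = 31.82 kg
31.82 kg × (1 lb / 0.4536 kg) = 70.14 lb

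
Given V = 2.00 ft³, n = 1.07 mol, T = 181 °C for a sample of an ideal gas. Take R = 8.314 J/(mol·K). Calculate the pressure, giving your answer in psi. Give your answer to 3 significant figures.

10.3 psi

From the ideal-gas law: P = nRT/V.
V = 2.00 ft³ = 0.05663 m³; n = 1.07 mol; T = 181 °C = 454.1 K; R = 8.314 J/(mol·K).
P = 71338 Pa  (the unit combination reduces to kg/(m·s²) = Pa)
71338 Pa × (1 psi / 6895 Pa) = 10.35 psi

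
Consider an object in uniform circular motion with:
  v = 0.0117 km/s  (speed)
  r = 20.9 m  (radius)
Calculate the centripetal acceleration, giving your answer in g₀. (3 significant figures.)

0.668 g₀

a is given directly by: a = v²/r.
v = 0.0117 km/s = 11.70 m/s; r = 20.9 m.
a = 6.550 m/s²
6.550 m/s² × (1 g₀ / 9.807 m/s²) = 0.6679 g₀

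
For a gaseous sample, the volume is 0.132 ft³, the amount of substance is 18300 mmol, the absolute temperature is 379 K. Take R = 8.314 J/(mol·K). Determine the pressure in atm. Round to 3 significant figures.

From the ideal-gas law: P = nRT/V.
V = 0.132 ft³ = 0.003738 m³; n = 18300 mmol = 18.30 mol; T = 379 K; R = 8.314 J/(mol·K).
P = 1.543×10^7 Pa
1.543×10^7 Pa × (1 atm / 1.013×10^5 Pa) = 152.3 atm

152 atm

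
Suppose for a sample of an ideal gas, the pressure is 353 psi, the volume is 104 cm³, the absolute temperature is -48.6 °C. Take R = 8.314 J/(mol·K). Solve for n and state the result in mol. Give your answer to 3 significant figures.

0.136 mol

Solving PV = nRT for n: n = PV/(RT).
P = 353 psi = 2.434×10^6 Pa; V = 104 cm³ = 1.040×10^-4 m³; T = -48.6 °C = 224.5 K; R = 8.314 J/(mol·K).
n = 0.1356 mol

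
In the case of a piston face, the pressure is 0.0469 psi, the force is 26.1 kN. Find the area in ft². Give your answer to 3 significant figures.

869 ft²

Rearranging P = F/A for A: A = F/P.
P = 0.0469 psi = 323.4 Pa; F = 26.1 kN = 26100 N.
A = 80.71 m²
80.71 m² × (1 ft² / 0.09290 m²) = 868.8 ft²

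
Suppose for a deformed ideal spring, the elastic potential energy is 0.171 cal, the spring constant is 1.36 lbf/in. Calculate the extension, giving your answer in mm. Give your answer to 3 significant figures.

77.5 mm

Solving U = ½k·x² for x: x = √(2U/k).
U = 0.171 cal = 0.7155 J; k = 1.36 lbf/in = 238.2 N/m.
x = 0.07751 m
0.07751 m × (1 mm / 0.001000 m) = 77.51 mm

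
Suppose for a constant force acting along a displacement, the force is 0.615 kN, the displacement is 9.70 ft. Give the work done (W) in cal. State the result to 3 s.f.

435 cal

W is given directly by: W = F·d.
F = 0.615 kN = 615.0 N; d = 9.70 ft = 2.957 m.
W = 1818 J
1818 J × (1 cal / 4.184 J) = 434.6 cal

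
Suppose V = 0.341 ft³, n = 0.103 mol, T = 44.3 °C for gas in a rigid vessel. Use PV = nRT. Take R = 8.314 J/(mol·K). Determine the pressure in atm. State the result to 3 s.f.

From the ideal-gas law: P = nRT/V.
V = 0.341 ft³ = 0.009656 m³; n = 0.103 mol; T = 44.3 °C = 317.4 K; R = 8.314 J/(mol·K).
P = 28153 Pa
28153 Pa × (1 atm / 1.013×10^5 Pa) = 0.2778 atm

0.278 atm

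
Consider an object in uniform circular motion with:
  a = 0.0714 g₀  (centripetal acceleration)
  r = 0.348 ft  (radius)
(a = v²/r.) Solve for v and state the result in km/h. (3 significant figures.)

Rearranging a = v²/r for v: v = √(a·r).
a = 0.0714 g₀ = 0.7002 m/s²; r = 0.348 ft = 0.1061 m.
v = 0.2725 m/s
0.2725 m/s × (1 km/h / 0.2778 m/s) = 0.9811 km/h

0.981 km/h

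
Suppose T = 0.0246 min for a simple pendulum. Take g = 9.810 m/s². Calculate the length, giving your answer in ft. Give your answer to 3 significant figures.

Rearranging T = 2π√(L/g) for L: L = g·(T/2π)².
T = 0.0246 min = 1.476 s; g = 9.810 m/s².
L = 0.5414 m
0.5414 m × (1 ft / 0.3048 m) = 1.776 ft

1.78 ft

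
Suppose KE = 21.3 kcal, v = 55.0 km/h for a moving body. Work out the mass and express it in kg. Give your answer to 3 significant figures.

Rearranging: m = 2·KE/v².
KE = 21.3 kcal = 89119 J; v = 55.0 km/h = 15.28 m/s.
m = 763.6 kg

764 kg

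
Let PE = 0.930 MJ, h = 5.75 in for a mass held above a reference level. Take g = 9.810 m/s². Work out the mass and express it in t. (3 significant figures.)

649 t

Solving PE = m·g·h for m: m = PE/(g·h).
PE = 0.930 MJ = 9.300×10^5 J; h = 5.75 in = 0.1460 m; g = 9.810 m/s².
m = 6.491×10^5 kg
6.491×10^5 kg × (1 t / 1000 kg) = 649.1 t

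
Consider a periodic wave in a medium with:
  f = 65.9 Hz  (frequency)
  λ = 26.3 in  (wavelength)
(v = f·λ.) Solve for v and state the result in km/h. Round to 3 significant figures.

Directly: v = fλ.
f = 65.9 Hz; λ = 26.3 in = 0.6680 m.
v = 44.02 m/s
44.02 m/s × (1 km/h / 0.2778 m/s) = 158.5 km/h

158 km/h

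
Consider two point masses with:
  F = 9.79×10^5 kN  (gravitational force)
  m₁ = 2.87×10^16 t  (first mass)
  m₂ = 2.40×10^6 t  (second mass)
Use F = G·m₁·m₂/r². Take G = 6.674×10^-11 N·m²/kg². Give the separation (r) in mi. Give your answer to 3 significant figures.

42.6 mi

From Newton's law of gravitation: r = √(G·m₁m₂/F).
F = 9.79×10^5 kN = 9.790×10^8 N; m₁ = 2.87×10^16 t = 2.870×10^19 kg; m₂ = 2.40×10^6 t = 2.400×10^9 kg; G = 6.674×10^-11 N·m²/kg².
r = 68525 m
68525 m × (1 mi / 1609 m) = 42.58 mi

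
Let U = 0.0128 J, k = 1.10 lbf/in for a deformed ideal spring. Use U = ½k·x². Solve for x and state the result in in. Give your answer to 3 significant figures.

Rearranging: x = √(2U/k).
U = 0.0128 J; k = 1.10 lbf/in = 192.6 N/m.
x = 0.01153 m
0.01153 m × (1 in / 0.02540 m) = 0.4539 in

0.454 in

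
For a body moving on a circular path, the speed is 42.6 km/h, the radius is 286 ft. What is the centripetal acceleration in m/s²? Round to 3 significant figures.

1.61 m/s²

Directly: a = v²/r.
v = 42.6 km/h = 11.83 m/s; r = 286 ft = 87.17 m.
a = 1.606 m/s²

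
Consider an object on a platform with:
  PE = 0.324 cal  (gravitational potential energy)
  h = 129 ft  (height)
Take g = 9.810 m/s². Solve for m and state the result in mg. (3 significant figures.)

3510 mg

Rearranging PE = m·g·h for m: m = PE/(g·h).
PE = 0.324 cal = 1.356 J; h = 129 ft = 39.32 m; g = 9.810 m/s².
m = 0.003514 kg
0.003514 kg × (1 mg / 1.000×10^-6 kg) = 3514 mg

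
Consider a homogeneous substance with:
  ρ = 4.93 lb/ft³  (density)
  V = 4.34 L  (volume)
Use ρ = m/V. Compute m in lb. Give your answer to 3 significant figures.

Solving ρ = m/V for m: m = ρV.
ρ = 4.93 lb/ft³ = 78.97 kg/m³; V = 4.34 L = 0.004340 m³.
m = 0.3427 kg
0.3427 kg × (1 lb / 0.4536 kg) = 0.7556 lb

0.756 lb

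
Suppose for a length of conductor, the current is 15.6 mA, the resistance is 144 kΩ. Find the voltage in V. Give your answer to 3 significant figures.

2250 V

Directly: V = IR.
I = 15.6 mA = 0.01560 A; R = 144 kΩ = 1.440×10^5 Ω.
V = 2246 V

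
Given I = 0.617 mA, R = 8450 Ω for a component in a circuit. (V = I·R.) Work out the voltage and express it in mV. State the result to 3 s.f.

V is given directly by: V = IR.
I = 0.617 mA = 6.170×10^-4 A; R = 8450 Ω.
V = 5.214 V  (the unit combination reduces to kg·m²/(A·s³) = V)
5.214 V × (1 mV / 0.001000 V) = 5214 mV

5210 mV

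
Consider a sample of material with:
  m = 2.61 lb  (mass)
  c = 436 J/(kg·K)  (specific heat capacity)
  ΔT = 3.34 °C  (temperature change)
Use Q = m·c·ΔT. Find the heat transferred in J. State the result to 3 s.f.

Q is given directly by: Q = mcΔT.
m = 2.61 lb = 1.184 kg; c = 436 J/(kg·K); ΔT = 3.34 °C = 3.340 K.
Q = 1724 J

1720 J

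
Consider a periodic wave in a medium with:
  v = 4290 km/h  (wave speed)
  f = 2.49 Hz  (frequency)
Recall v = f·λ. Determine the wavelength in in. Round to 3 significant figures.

18800 in

Solving v = f·λ for λ: λ = v/f.
v = 4290 km/h = 1192 m/s; f = 2.49 Hz.
λ = 478.6 m
478.6 m × (1 in / 0.02540 m) = 18842 in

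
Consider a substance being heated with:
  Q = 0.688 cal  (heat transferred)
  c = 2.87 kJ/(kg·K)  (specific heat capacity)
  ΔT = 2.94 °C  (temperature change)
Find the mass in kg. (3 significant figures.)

Rearranging Q = m·c·ΔT for m: m = Q/(c·ΔT).
Q = 0.688 cal = 2.879 J; c = 2.87 kJ/(kg·K) = 2870 J/(kg·K); ΔT = 2.94 °C = 2.940 K.
m = 3.412×10^-4 kg

3.41×10^-4 kg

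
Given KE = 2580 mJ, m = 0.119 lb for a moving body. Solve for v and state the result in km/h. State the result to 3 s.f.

35.2 km/h

Rearranging KE = ½mv² for v: v = √(2·KE/m).
KE = 2580 mJ = 2.580 J; m = 0.119 lb = 0.05398 kg.
v = 9.777 m/s
9.777 m/s × (1 km/h / 0.2778 m/s) = 35.20 km/h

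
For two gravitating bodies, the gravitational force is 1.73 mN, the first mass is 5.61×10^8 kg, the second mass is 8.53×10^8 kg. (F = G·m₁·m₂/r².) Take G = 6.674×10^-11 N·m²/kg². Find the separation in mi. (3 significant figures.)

84.4 mi

From Newton's law of gravitation: r = √(G·m₁m₂/F).
F = 1.73 mN = 0.001730 N; m₁ = 5.61×10^8 kg; m₂ = 8.53×10^8 kg; G = 6.674×10^-11 N·m²/kg².
r = 1.359×10^5 m
1.359×10^5 m × (1 mi / 1609 m) = 84.43 mi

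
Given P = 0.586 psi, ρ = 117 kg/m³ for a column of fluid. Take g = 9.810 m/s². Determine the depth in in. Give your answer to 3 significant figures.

Rearranging P = ρ·g·h for h: h = P/(ρ·g).
P = 0.586 psi = 4040 Pa; ρ = 117 kg/m³; g = 9.810 m/s².
h = 3.520 m
3.520 m × (1 in / 0.02540 m) = 138.6 in

139 in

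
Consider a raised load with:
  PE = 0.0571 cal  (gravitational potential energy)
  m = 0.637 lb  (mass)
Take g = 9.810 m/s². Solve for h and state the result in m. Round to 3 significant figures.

Rearranging PE = m·g·h for h: h = PE/(m·g).
PE = 0.0571 cal = 0.2389 J; m = 0.637 lb = 0.2889 kg; g = 9.810 m/s².
h = 0.08429 m

0.0843 m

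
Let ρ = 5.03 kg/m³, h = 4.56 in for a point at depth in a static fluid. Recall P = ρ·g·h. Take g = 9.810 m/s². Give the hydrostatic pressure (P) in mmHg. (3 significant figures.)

P is given directly by: P = ρgh.
ρ = 5.03 kg/m³; h = 4.56 in = 0.1158 m; g = 9.810 m/s².
P = 5.715 Pa
5.715 Pa × (1 mmHg / 133.3 Pa) = 0.04287 mmHg

0.0429 mmHg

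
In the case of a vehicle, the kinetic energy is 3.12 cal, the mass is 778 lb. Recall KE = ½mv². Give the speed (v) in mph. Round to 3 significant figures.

0.608 mph

Rearranging: v = √(2·KE/m).
KE = 3.12 cal = 13.05 J; m = 778 lb = 352.9 kg.
v = 0.2720 m/s
0.2720 m/s × (1 mph / 0.4470 m/s) = 0.6084 mph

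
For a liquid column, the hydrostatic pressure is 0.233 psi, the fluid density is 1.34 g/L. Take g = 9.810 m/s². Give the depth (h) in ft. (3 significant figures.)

401 ft

Rearranging P = ρ·g·h for h: h = P/(ρ·g).
P = 0.233 psi = 1606 Pa; ρ = 1.34 g/L = 1.340 kg/m³; g = 9.810 m/s².
h = 122.2 m
122.2 m × (1 ft / 0.3048 m) = 400.9 ft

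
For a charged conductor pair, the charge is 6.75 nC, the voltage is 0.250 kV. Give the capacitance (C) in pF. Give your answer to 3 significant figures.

27.0 pF

C is given directly by: C = Q/V.
Q = 6.75 nC = 6.750×10^-9 C; V = 0.250 kV = 250.0 V.
C = 2.700×10^-11 F
2.700×10^-11 F × (1 pF / 1.000×10^-12 F) = 27.00 pF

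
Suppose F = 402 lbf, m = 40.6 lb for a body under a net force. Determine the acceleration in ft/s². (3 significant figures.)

319 ft/s²

From Newton's second law: a = F/m.
F = 402 lbf = 1788 N; m = 40.6 lb = 18.42 kg.
a = 97.10 m/s²
97.10 m/s² × (1 ft/s² / 0.3048 m/s²) = 318.6 ft/s²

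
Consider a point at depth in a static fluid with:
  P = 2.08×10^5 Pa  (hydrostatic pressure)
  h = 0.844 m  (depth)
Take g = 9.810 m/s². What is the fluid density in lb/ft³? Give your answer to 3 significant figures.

Rearranging: ρ = P/(g·h).
P = 2.08×10^5 Pa; h = 0.844 m; g = 9.810 m/s².
ρ = 25122 kg/m³
25122 kg/m³ × (1 lb/ft³ / 16.02 kg/m³) = 1568 lb/ft³

1570 lb/ft³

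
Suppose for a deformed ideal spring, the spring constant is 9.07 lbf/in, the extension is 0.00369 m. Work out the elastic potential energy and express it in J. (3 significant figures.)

U is given directly by: U = ½kx².
k = 9.07 lbf/in = 1588 N/m; x = 0.00369 m.
U = 0.01081 J

0.0108 J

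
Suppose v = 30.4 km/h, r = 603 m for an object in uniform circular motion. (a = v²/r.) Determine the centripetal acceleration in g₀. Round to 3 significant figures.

Directly: a = v²/r.
v = 30.4 km/h = 8.444 m/s; r = 603 m.
a = 0.1183 m/s²
0.1183 m/s² × (1 g₀ / 9.807 m/s²) = 0.01206 g₀

0.0121 g₀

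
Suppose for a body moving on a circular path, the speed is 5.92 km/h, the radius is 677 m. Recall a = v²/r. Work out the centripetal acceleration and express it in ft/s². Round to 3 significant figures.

0.0131 ft/s²

Directly: a = v²/r.
v = 5.92 km/h = 1.644 m/s; r = 677 m.
a = 0.003994 m/s²
0.003994 m/s² × (1 ft/s² / 0.3048 m/s²) = 0.01310 ft/s²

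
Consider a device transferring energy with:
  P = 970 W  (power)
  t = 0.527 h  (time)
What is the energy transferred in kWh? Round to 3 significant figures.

0.511 kWh

Rearranging P = W/t for W: W = P·t.
P = 970 W; t = 0.527 h = 1897 s.
W = 1.840×10^6 J
1.840×10^6 J × (1 kWh / 3.600×10^6 J) = 0.5112 kWh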